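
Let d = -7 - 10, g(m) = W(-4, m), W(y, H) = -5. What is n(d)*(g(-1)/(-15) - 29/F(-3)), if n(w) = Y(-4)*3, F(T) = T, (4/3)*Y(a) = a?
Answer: -90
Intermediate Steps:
Y(a) = 3*a/4
g(m) = -5
d = -17
n(w) = -9 (n(w) = ((¾)*(-4))*3 = -3*3 = -9)
n(d)*(g(-1)/(-15) - 29/F(-3)) = -9*(-5/(-15) - 29/(-3)) = -9*(-5*(-1/15) - 29*(-⅓)) = -9*(⅓ + 29/3) = -9*10 = -90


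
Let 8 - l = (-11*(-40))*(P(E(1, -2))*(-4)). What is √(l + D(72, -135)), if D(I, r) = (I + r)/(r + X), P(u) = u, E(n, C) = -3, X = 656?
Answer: 5*I*√57242791/521 ≈ 72.609*I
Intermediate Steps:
D(I, r) = (I + r)/(656 + r) (D(I, r) = (I + r)/(r + 656) = (I + r)/(656 + r))
l = -5272 (l = 8 - (-11*(-40))*(-3*(-4)) = 8 - 440*12 = 8 - 1*5280 = 8 - 5280 = -5272)
√(l + D(72, -135)) = √(-5272 + (72 - 135)/(656 - 135)) = √(-5272 - 63/521) = √(-2746775/521) = 5*I*√57242791/521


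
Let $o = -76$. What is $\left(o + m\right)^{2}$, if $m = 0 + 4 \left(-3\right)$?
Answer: $7744$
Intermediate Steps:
$m = -12$ ($m = 0 - 12 = -12$)
$\left(o + m\right)^{2} = \left(-76 - 12\right)^{2} = \left(-88\right)^{2} = 7744$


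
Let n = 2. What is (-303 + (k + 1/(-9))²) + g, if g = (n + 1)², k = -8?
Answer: -18485/81 ≈ -228.21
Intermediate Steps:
g = 9 (g = (2 + 1)² = 3² = 9)
(-303 + (k + 1/(-9))²) + g = (-303 + (-8 + 1/(-9))²) + 9 = (-303 + (-8 - ⅑)²) + 9 = (-303 + (-73/9)²) + 9 = (-303 + 5329/81) + 9 = -19214/81 + 9 = -18485/81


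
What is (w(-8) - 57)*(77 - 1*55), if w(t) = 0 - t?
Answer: -1078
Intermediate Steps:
w(t) = -t
(w(-8) - 57)*(77 - 1*55) = (-1*(-8) - 57)*(77 - 1*55) = (8 - 57)*(77 - 55) = -49*22 = -1078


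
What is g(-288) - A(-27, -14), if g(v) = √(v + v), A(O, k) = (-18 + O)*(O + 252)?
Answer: 10125 + 24*I ≈ 10125.0 + 24.0*I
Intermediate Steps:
A(O, k) = (-18 + O)*(252 + O)
g(v) = √2*√v (g(v) = √(2*v) = √2*√v)
g(-288) - A(-27, -14) = √2*√(-288) - (-4536 + (-27)² + 234*(-27)) = √2*(12*I*√2) - (-4536 + 729 - 6318) = 24*I - 1*(-10125) = 24*I + 10125 = 10125 + 24*I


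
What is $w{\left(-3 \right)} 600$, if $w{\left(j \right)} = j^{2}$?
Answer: $5400$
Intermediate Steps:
$w{\left(-3 \right)} 600 = \left(-3\right)^{2} \cdot 600 = 9 \cdot 600 = 5400$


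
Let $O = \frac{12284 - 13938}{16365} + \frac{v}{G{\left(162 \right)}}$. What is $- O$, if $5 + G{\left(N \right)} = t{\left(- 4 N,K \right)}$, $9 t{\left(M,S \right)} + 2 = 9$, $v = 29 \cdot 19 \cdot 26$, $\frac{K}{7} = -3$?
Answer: $\frac{55528099}{16365} \approx 3393.1$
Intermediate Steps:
$K = -21$ ($K = 7 \left(-3\right) = -21$)
$v = 14326$ ($v = 551 \cdot 26 = 14326$)
$t{\left(M,S \right)} = \frac{7}{9}$ ($t{\left(M,S \right)} = - \frac{2}{9} + \frac{1}{9} \cdot 9 = - \frac{2}{9} + 1 = \frac{7}{9}$)
$G{\left(N \right)} = - \frac{38}{9}$ ($G{\left(N \right)} = -5 + \frac{7}{9} = - \frac{38}{9}$)
$O = - \frac{55528099}{16365}$ ($O = \frac{12284 - 13938}{16365} + \frac{14326}{- \frac{38}{9}} = \left(12284 - 13938\right) \frac{1}{16365} + 14326 \left(- \frac{9}{38}\right) = \left(-1654\right) \frac{1}{16365} - 3393 = - \frac{1654}{16365} - 3393 = - \frac{55528099}{16365} \approx -3393.1$)
$- O = \left(-1\right) \left(- \frac{55528099}{16365}\right) = \frac{55528099}{16365}$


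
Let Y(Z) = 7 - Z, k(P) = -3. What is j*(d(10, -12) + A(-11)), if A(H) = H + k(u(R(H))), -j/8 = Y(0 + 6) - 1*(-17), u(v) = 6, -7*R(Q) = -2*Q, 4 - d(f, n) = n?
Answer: -288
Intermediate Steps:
d(f, n) = 4 - n
R(Q) = 2*Q/7 (R(Q) = -(-2)*Q/7 = 2*Q/7)
j = -144 (j = -8*((7 - (0 + 6)) - 1*(-17)) = -8*((7 - 1*6) + 17) = -8*((7 - 6) + 17) = -8*(1 + 17) = -8*18 = -144)
A(H) = -3 + H (A(H) = H - 3 = -3 + H)
j*(d(10, -12) + A(-11)) = -144*((4 - 1*(-12)) + (-3 - 11)) = -144*((4 + 12) - 14) = -144*(16 - 14) = -144*2 = -288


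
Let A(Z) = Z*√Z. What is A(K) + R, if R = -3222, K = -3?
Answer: -3222 - 3*I*√3 ≈ -3222.0 - 5.1962*I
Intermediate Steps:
A(Z) = Z^(3/2)
A(K) + R = (-3)^(3/2) - 3222 = -3*I*√3 - 3222 = -3222 - 3*I*√3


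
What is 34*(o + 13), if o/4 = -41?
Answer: -5134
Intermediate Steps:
o = -164 (o = 4*(-41) = -164)
34*(o + 13) = 34*(-164 + 13) = 34*(-151) = -5134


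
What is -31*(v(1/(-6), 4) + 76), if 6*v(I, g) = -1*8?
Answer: -6944/3 ≈ -2314.7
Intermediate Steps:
v(I, g) = -4/3 (v(I, g) = (-1*8)/6 = (⅙)*(-8) = -4/3)
-31*(v(1/(-6), 4) + 76) = -31*(-4/3 + 76) = -31*224/3 = -6944/3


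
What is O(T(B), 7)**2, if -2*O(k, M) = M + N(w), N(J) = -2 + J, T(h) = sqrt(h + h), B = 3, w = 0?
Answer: 25/4 ≈ 6.2500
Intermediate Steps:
T(h) = sqrt(2)*sqrt(h) (T(h) = sqrt(2*h) = sqrt(2)*sqrt(h))
O(k, M) = 1 - M/2 (O(k, M) = -(M + (-2 + 0))/2 = -(M - 2)/2 = -(-2 + M)/2 = 1 - M/2)
O(T(B), 7)**2 = (1 - 1/2*7)**2 = (1 - 7/2)**2 = (-5/2)**2 = 25/4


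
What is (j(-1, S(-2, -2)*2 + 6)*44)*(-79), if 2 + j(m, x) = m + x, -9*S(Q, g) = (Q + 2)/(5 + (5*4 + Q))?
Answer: -10428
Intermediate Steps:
S(Q, g) = -(2 + Q)/(9*(25 + Q)) (S(Q, g) = -(Q + 2)/(9*(5 + (5*4 + Q))) = -(2 + Q)/(9*(5 + (20 + Q))) = -(2 + Q)/(9*(25 + Q)))
j(m, x) = -2 + m + x (j(m, x) = -2 + (m + x) = -2 + m + x)
(j(-1, S(-2, -2)*2 + 6)*44)*(-79) = ((-2 - 1 + (((-2 - 1*(-2))/(9*(25 - 2)))*2 + 6))*44)*(-79) = ((-2 - 1 + (((1/9)*(-2 + 2)/23)*2 + 6))*44)*(-79) = ((-2 - 1 + (((1/9)*(1/23)*0)*2 + 6))*44)*(-79) = ((-2 - 1 + (0*2 + 6))*44)*(-79) = ((-2 - 1 + (0 + 6))*44)*(-79) = ((-2 - 1 + 6)*44)*(-79) = (3*44)*(-79) = 132*(-79) = -10428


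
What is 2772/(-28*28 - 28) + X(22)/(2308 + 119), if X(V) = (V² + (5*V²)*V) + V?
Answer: 1318361/70383 ≈ 18.731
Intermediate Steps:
X(V) = V + V² + 5*V³ (X(V) = (V² + 5*V³) + V = V + V² + 5*V³)
2772/(-28*28 - 28) + X(22)/(2308 + 119) = 2772/(-28*28 - 28) + (22*(1 + 22 + 5*22²))/(2308 + 119) = 2772/(-784 - 28) + (22*(1 + 22 + 5*484))/2427 = 2772/(-812) + (22*(1 + 22 + 2420))*(1/2427) = 2772*(-1/812) + (22*2443)*(1/2427) = -99/29 + 53746*(1/2427) = -99/29 + 53746/2427 = 1318361/70383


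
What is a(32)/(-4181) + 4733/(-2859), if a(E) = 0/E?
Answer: -4733/2859 ≈ -1.6555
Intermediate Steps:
a(E) = 0
a(32)/(-4181) + 4733/(-2859) = 0/(-4181) + 4733/(-2859) = 0*(-1/4181) + 4733*(-1/2859) = 0 - 4733/2859 = -4733/2859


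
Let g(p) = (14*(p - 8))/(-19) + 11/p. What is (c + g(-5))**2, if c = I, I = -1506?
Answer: 20268932161/9025 ≈ 2.2459e+6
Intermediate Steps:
g(p) = 112/19 + 11/p - 14*p/19 (g(p) = (14*(-8 + p))*(-1/19) + 11/p = (-112 + 14*p)*(-1/19) + 11/p = (112/19 - 14*p/19) + 11/p = 112/19 + 11/p - 14*p/19)
c = -1506
(c + g(-5))**2 = (-1506 + (1/19)*(209 - 14*(-5)*(-8 - 5))/(-5))**2 = (-1506 + (1/19)*(-1/5)*(209 - 14*(-5)*(-13)))**2 = (-1506 + (1/19)*(-1/5)*(209 - 910))**2 = (-1506 + (1/19)*(-1/5)*(-701))**2 = (-1506 + 701/95)**2 = (-142369/95)**2 = 20268932161/9025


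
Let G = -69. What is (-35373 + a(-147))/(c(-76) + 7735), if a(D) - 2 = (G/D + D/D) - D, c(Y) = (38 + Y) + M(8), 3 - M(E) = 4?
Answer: -107869/23569 ≈ -4.5767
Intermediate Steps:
M(E) = -1 (M(E) = 3 - 1*4 = 3 - 4 = -1)
c(Y) = 37 + Y (c(Y) = (38 + Y) - 1 = 37 + Y)
a(D) = 3 - D - 69/D (a(D) = 2 + ((-69/D + D/D) - D) = 2 + ((-69/D + 1) - D) = 2 + ((1 - 69/D) - D) = 2 + (1 - D - 69/D) = 3 - D - 69/D)
(-35373 + a(-147))/(c(-76) + 7735) = (-35373 + (3 - 1*(-147) - 69/(-147)))/((37 - 76) + 7735) = (-35373 + (3 + 147 - 69*(-1/147)))/(-39 + 7735) = (-35373 + (3 + 147 + 23/49))/7696 = (-35373 + 7373/49)*(1/7696) = -1725904/49*1/7696 = -107869/23569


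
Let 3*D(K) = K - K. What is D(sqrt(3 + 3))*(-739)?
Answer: 0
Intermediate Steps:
D(K) = 0 (D(K) = (K - K)/3 = (1/3)*0 = 0)
D(sqrt(3 + 3))*(-739) = 0*(-739) = 0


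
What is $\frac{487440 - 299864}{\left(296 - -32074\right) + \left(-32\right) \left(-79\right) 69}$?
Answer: $\frac{93788}{103401} \approx 0.90703$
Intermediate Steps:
$\frac{487440 - 299864}{\left(296 - -32074\right) + \left(-32\right) \left(-79\right) 69} = \frac{187576}{\left(296 + 32074\right) + 2528 \cdot 69} = \frac{187576}{32370 + 174432} = \frac{187576}{206802} = 187576 \cdot \frac{1}{206802} = \frac{93788}{103401}$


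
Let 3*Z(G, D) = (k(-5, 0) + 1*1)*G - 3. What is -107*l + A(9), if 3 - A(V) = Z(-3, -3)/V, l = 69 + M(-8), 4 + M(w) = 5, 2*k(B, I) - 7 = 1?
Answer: -22459/3 ≈ -7486.3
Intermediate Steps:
k(B, I) = 4 (k(B, I) = 7/2 + (½)*1 = 7/2 + ½ = 4)
M(w) = 1 (M(w) = -4 + 5 = 1)
Z(G, D) = -1 + 5*G/3 (Z(G, D) = ((4 + 1*1)*G - 3)/3 = ((4 + 1)*G - 3)/3 = (5*G - 3)/3 = (-3 + 5*G)/3 = -1 + 5*G/3)
l = 70 (l = 69 + 1 = 70)
A(V) = 3 + 6/V (A(V) = 3 - (-1 + (5/3)*(-3))/V = 3 - (-1 - 5)/V = 3 - (-6)/V = 3 + 6/V)
-107*l + A(9) = -107*70 + (3 + 6/9) = -7490 + (3 + 6*(⅑)) = -7490 + (3 + ⅔) = -7490 + 11/3 = -22459/3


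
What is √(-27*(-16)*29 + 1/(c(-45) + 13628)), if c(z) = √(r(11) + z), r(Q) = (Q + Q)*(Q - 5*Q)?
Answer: √((170731585 + 12528*I*√1013)/(13628 + I*√1013)) ≈ 111.93 - 0.e-9*I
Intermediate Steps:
r(Q) = -8*Q² (r(Q) = (2*Q)*(-4*Q) = -8*Q²)
c(z) = √(-968 + z) (c(z) = √(-8*11² + z) = √(-8*121 + z) = √(-968 + z))
√(-27*(-16)*29 + 1/(c(-45) + 13628)) = √(-27*(-16)*29 + 1/(√(-968 - 45) + 13628)) = √(432*29 + 1/(√(-1013) + 13628)) = √(12528 + 1/(I*√1013 + 13628)) = √(12528 + 1/(13628 + I*√1013))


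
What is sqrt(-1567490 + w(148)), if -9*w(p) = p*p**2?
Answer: 13*I*sqrt(102658)/3 ≈ 1388.4*I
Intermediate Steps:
w(p) = -p**3/9 (w(p) = -p*p**2/9 = -p**3/9)
sqrt(-1567490 + w(148)) = sqrt(-1567490 - 1/9*148**3) = sqrt(-1567490 - 1/9*3241792) = sqrt(-1567490 - 3241792/9) = sqrt(-17349202/9) = 13*I*sqrt(102658)/3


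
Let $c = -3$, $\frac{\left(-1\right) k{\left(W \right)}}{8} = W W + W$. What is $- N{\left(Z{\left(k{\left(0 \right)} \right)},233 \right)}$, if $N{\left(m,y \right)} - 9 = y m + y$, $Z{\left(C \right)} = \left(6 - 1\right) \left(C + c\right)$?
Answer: $3253$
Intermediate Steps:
$k{\left(W \right)} = - 8 W - 8 W^{2}$ ($k{\left(W \right)} = - 8 \left(W W + W\right) = - 8 \left(W^{2} + W\right) = - 8 \left(W + W^{2}\right) = - 8 W - 8 W^{2}$)
$Z{\left(C \right)} = -15 + 5 C$ ($Z{\left(C \right)} = \left(6 - 1\right) \left(C - 3\right) = 5 \left(-3 + C\right) = -15 + 5 C$)
$N{\left(m,y \right)} = 9 + y + m y$ ($N{\left(m,y \right)} = 9 + \left(y m + y\right) = 9 + \left(m y + y\right) = 9 + \left(y + m y\right) = 9 + y + m y$)
$- N{\left(Z{\left(k{\left(0 \right)} \right)},233 \right)} = - (9 + 233 + \left(-15 + 5 \left(\left(-8\right) 0 \left(1 + 0\right)\right)\right) 233) = - (9 + 233 + \left(-15 + 5 \left(\left(-8\right) 0 \cdot 1\right)\right) 233) = - (9 + 233 + \left(-15 + 5 \cdot 0\right) 233) = - (9 + 233 + \left(-15 + 0\right) 233) = - (9 + 233 - 3495) = \left(-1\right) \left(-3253\right) = 3253$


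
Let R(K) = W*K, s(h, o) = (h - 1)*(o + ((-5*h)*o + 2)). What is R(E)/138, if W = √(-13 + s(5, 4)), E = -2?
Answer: -I*√389/69 ≈ -0.28584*I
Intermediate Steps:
s(h, o) = (-1 + h)*(2 + o - 5*h*o) (s(h, o) = (-1 + h)*(o + (-5*h*o + 2)) = (-1 + h)*(o + (2 - 5*h*o)) = (-1 + h)*(2 + o - 5*h*o))
W = I*√389 (W = √(-13 + (-2 - 1*4 + 2*5 - 5*4*5² + 6*5*4)) = √(-13 + (-2 - 4 + 10 - 5*4*25 + 120)) = √(-13 + (-2 - 4 + 10 - 500 + 120)) = √(-13 - 376) = √(-389) = I*√389 ≈ 19.723*I)
R(K) = I*K*√389 (R(K) = (I*√389)*K = I*K*√389)
R(E)/138 = (I*(-2)*√389)/138 = -2*I*√389*(1/138) = -I*√389/69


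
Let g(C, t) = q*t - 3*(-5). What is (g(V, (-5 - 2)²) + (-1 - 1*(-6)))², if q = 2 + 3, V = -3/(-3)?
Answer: 70225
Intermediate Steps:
V = 1 (V = -3*(-⅓) = 1)
q = 5
g(C, t) = 15 + 5*t (g(C, t) = 5*t - 3*(-5) = 5*t + 15 = 15 + 5*t)
(g(V, (-5 - 2)²) + (-1 - 1*(-6)))² = ((15 + 5*(-5 - 2)²) + (-1 - 1*(-6)))² = ((15 + 5*(-7)²) + (-1 + 6))² = ((15 + 5*49) + 5)² = ((15 + 245) + 5)² = (260 + 5)² = 265² = 70225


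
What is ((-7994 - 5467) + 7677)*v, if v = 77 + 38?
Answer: -665160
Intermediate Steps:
v = 115
((-7994 - 5467) + 7677)*v = ((-7994 - 5467) + 7677)*115 = (-13461 + 7677)*115 = -5784*115 = -665160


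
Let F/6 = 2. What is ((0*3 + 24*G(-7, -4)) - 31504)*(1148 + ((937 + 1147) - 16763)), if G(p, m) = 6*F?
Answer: 402899056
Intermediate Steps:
F = 12 (F = 6*2 = 12)
G(p, m) = 72 (G(p, m) = 6*12 = 72)
((0*3 + 24*G(-7, -4)) - 31504)*(1148 + ((937 + 1147) - 16763)) = ((0*3 + 24*72) - 31504)*(1148 + ((937 + 1147) - 16763)) = ((0 + 1728) - 31504)*(1148 + (2084 - 16763)) = (1728 - 31504)*(1148 - 14679) = -29776*(-13531) = 402899056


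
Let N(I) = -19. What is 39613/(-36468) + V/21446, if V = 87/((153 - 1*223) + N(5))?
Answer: -37806134069/34803126396 ≈ -1.0863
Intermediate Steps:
V = -87/89 (V = 87/((153 - 1*223) - 19) = 87/((153 - 223) - 19) = 87/(-70 - 19) = 87/(-89) = -1/89*87 = -87/89 ≈ -0.97753)
39613/(-36468) + V/21446 = 39613/(-36468) - 87/89/21446 = 39613*(-1/36468) - 87/89*1/21446 = -39613/36468 - 87/1908694 = -37806134069/34803126396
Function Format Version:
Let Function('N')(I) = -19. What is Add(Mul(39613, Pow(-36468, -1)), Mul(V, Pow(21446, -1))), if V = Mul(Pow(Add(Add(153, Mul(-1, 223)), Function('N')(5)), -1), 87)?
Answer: Rational(-37806134069, 34803126396) ≈ -1.0863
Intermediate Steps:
V = Rational(-87, 89) (V = Mul(Pow(Add(Add(153, Mul(-1, 223)), -19), -1), 87) = Mul(Pow(Add(Add(153, -223), -19), -1), 87) = Mul(Pow(Add(-70, -19), -1), 87) = Mul(Pow(-89, -1), 87) = Mul(Rational(-1, 89), 87) = Rational(-87, 89) ≈ -0.97753)
Add(Mul(39613, Pow(-36468, -1)), Mul(V, Pow(21446, -1))) = Add(Mul(39613, Pow(-36468, -1)), Mul(Rational(-87, 89), Pow(21446, -1))) = Add(Mul(39613, Rational(-1, 36468)), Mul(Rational(-87, 89), Rational(1, 21446))) = Add(Rational(-39613, 36468), Rational(-87, 1908694)) = Rational(-37806134069, 34803126396)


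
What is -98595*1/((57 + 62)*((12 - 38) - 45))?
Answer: 14085/1207 ≈ 11.669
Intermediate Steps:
-98595*1/((57 + 62)*((12 - 38) - 45)) = -98595*1/(119*(-26 - 45)) = -98595/(119*(-71)) = -98595/(-8449) = -98595*(-1/8449) = 14085/1207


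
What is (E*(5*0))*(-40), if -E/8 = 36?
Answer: 0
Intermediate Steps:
E = -288 (E = -8*36 = -288)
(E*(5*0))*(-40) = -1440*0*(-40) = -288*0*(-40) = 0*(-40) = 0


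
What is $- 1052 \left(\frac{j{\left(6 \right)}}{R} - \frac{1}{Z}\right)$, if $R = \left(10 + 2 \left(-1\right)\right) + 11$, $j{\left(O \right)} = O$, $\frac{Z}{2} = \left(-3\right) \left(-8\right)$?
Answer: $- \frac{70747}{228} \approx -310.29$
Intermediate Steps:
$Z = 48$ ($Z = 2 \left(\left(-3\right) \left(-8\right)\right) = 2 \cdot 24 = 48$)
$R = 19$ ($R = \left(10 - 2\right) + 11 = 8 + 11 = 19$)
$- 1052 \left(\frac{j{\left(6 \right)}}{R} - \frac{1}{Z}\right) = - 1052 \left(\frac{6}{19} - \frac{1}{48}\right) = \left(-1052\right) \frac{269}{912} = - \frac{70747}{228}$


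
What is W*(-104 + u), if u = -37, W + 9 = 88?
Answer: -11139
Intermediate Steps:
W = 79 (W = -9 + 88 = 79)
W*(-104 + u) = 79*(-104 - 37) = 79*(-141) = -11139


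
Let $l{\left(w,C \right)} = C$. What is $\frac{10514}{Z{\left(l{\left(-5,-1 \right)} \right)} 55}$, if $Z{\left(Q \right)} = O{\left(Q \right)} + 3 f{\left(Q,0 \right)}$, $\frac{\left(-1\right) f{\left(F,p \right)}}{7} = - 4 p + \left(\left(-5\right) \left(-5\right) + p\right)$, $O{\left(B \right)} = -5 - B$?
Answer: $- \frac{10514}{29095} \approx -0.36137$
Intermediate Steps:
$f{\left(F,p \right)} = -175 + 21 p$ ($f{\left(F,p \right)} = - 7 \left(- 4 p + \left(\left(-5\right) \left(-5\right) + p\right)\right) = - 7 \left(- 4 p + \left(25 + p\right)\right) = - 7 \left(25 - 3 p\right) = -175 + 21 p$)
$Z{\left(Q \right)} = -530 - Q$ ($Z{\left(Q \right)} = \left(-5 - Q\right) + 3 \left(-175 + 21 \cdot 0\right) = \left(-5 - Q\right) + 3 \left(-175 + 0\right) = \left(-5 - Q\right) + 3 \left(-175\right) = \left(-5 - Q\right) - 525 = -530 - Q$)
$\frac{10514}{Z{\left(l{\left(-5,-1 \right)} \right)} 55} = \frac{10514}{\left(-530 - -1\right) 55} = \frac{10514}{\left(-530 + 1\right) 55} = \frac{10514}{\left(-529\right) 55} = \frac{10514}{-29095} = 10514 \left(- \frac{1}{29095}\right) = - \frac{10514}{29095}$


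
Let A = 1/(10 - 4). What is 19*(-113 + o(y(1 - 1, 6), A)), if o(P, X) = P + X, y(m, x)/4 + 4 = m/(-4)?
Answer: -14687/6 ≈ -2447.8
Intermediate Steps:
A = ⅙ (A = 1/6 = ⅙ ≈ 0.16667)
y(m, x) = -16 - m (y(m, x) = -16 + 4*(m/(-4)) = -16 + 4*(m*(-¼)) = -16 + 4*(-m/4) = -16 - m)
19*(-113 + o(y(1 - 1, 6), A)) = 19*(-113 + ((-16 - (1 - 1)) + ⅙)) = 19*(-113 + ((-16 - 1*0) + ⅙)) = 19*(-113 + ((-16 + 0) + ⅙)) = 19*(-113 + (-16 + ⅙)) = 19*(-113 - 95/6) = 19*(-773/6) = -14687/6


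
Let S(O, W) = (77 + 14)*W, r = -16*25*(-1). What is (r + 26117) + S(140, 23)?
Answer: 28610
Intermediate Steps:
r = 400 (r = -400*(-1) = 400)
S(O, W) = 91*W
(r + 26117) + S(140, 23) = (400 + 26117) + 91*23 = 26517 + 2093 = 28610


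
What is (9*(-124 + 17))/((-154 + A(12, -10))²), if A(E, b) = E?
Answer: -963/20164 ≈ -0.047758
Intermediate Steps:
(9*(-124 + 17))/((-154 + A(12, -10))²) = (9*(-124 + 17))/((-154 + 12)²) = (9*(-107))/((-142)²) = -963/20164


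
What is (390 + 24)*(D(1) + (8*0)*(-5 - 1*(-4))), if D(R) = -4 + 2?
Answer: -828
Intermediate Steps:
D(R) = -2
(390 + 24)*(D(1) + (8*0)*(-5 - 1*(-4))) = (390 + 24)*(-2 + (8*0)*(-5 - 1*(-4))) = 414*(-2 + 0*(-5 + 4)) = 414*(-2 + 0*(-1)) = 414*(-2 + 0) = 414*(-2) = -828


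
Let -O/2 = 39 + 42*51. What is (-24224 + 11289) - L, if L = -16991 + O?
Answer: 8418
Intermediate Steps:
O = -4362 (O = -2*(39 + 42*51) = -2*(39 + 2142) = -2*2181 = -4362)
L = -21353 (L = -16991 - 4362 = -21353)
(-24224 + 11289) - L = (-24224 + 11289) - 1*(-21353) = -12935 + 21353 = 8418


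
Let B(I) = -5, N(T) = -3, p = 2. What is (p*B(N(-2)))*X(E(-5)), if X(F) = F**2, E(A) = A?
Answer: -250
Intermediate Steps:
(p*B(N(-2)))*X(E(-5)) = (2*(-5))*(-5)**2 = -10*25 = -250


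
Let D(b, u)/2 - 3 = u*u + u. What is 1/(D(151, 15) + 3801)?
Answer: 1/4287 ≈ 0.00023326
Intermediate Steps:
D(b, u) = 6 + 2*u + 2*u² (D(b, u) = 6 + 2*(u*u + u) = 6 + 2*(u² + u) = 6 + 2*(u + u²) = 6 + (2*u + 2*u²) = 6 + 2*u + 2*u²)
1/(D(151, 15) + 3801) = 1/((6 + 2*15 + 2*15²) + 3801) = 1/((6 + 30 + 2*225) + 3801) = 1/((6 + 30 + 450) + 3801) = 1/(486 + 3801) = 1/4287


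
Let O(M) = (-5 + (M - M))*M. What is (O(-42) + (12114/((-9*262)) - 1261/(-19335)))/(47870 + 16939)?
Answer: 519058586/164153743965 ≈ 0.0031620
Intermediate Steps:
O(M) = -5*M (O(M) = (-5 + 0)*M = -5*M)
(O(-42) + (12114/((-9*262)) - 1261/(-19335)))/(47870 + 16939) = (-5*(-42) + (12114/((-9*262)) - 1261/(-19335)))/(47870 + 16939) = (210 + (12114/(-2358) - 1261*(-1/19335)))/64809 = (210 + (12114*(-1/2358) + 1261/19335))*(1/64809) = (210 + (-673/131 + 1261/19335))*(1/64809) = (210 - 12847264/2532885)*(1/64809) = (519058586/2532885)*(1/64809) = 519058586/164153743965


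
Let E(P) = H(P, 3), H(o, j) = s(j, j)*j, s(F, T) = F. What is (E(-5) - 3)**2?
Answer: 36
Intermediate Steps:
H(o, j) = j**2 (H(o, j) = j*j = j**2)
E(P) = 9 (E(P) = 3**2 = 9)
(E(-5) - 3)**2 = (9 - 3)**2 = 6**2 = 36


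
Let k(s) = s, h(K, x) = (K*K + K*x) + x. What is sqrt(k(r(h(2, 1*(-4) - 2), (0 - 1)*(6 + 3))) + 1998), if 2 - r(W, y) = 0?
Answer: 20*sqrt(5) ≈ 44.721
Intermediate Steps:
h(K, x) = x + K**2 + K*x (h(K, x) = (K**2 + K*x) + x = x + K**2 + K*x)
r(W, y) = 2 (r(W, y) = 2 - 1*0 = 2 + 0 = 2)
sqrt(k(r(h(2, 1*(-4) - 2), (0 - 1)*(6 + 3))) + 1998) = sqrt(2 + 1998) = sqrt(2000) = 20*sqrt(5)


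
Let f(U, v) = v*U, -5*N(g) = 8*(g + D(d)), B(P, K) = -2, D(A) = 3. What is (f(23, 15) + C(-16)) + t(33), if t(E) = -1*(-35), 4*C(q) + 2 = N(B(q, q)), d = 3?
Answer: 3791/10 ≈ 379.10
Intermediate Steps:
N(g) = -24/5 - 8*g/5 (N(g) = -8*(g + 3)/5 = -8*(3 + g)/5 = -(24 + 8*g)/5 = -24/5 - 8*g/5)
C(q) = -9/10 (C(q) = -½ + (-24/5 - 8/5*(-2))/4 = -½ + (-24/5 + 16/5)/4 = -½ + (¼)*(-8/5) = -½ - ⅖ = -9/10)
f(U, v) = U*v
t(E) = 35
(f(23, 15) + C(-16)) + t(33) = (23*15 - 9/10) + 35 = (345 - 9/10) + 35 = 3441/10 + 35 = 3791/10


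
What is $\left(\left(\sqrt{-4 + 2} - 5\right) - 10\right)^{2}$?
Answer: $\left(15 - i \sqrt{2}\right)^{2} \approx 223.0 - 42.426 i$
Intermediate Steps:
$\left(\left(\sqrt{-4 + 2} - 5\right) - 10\right)^{2} = \left(\left(\sqrt{-2} - 5\right) - 10\right)^{2} = \left(\left(i \sqrt{2} - 5\right) - 10\right)^{2} = \left(\left(-5 + i \sqrt{2}\right) - 10\right)^{2} = \left(-15 + i \sqrt{2}\right)^{2}$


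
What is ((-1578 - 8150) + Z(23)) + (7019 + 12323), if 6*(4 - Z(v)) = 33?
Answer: 19225/2 ≈ 9612.5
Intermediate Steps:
Z(v) = -3/2 (Z(v) = 4 - ⅙*33 = 4 - 11/2 = -3/2)
((-1578 - 8150) + Z(23)) + (7019 + 12323) = ((-1578 - 8150) - 3/2) + (7019 + 12323) = (-9728 - 3/2) + 19342 = -19459/2 + 19342 = 19225/2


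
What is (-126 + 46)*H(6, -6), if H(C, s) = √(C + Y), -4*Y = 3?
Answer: -40*√21 ≈ -183.30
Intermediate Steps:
Y = -¾ (Y = -¼*3 = -¾ ≈ -0.75000)
H(C, s) = √(-¾ + C) (H(C, s) = √(C - ¾) = √(-¾ + C))
(-126 + 46)*H(6, -6) = (-126 + 46)*(√(-3 + 4*6)/2) = -40*√(-3 + 24) = -40*√21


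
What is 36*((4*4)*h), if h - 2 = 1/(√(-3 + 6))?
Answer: 1152 + 192*√3 ≈ 1484.6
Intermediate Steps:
h = 2 + √3/3 (h = 2 + 1/(√(-3 + 6)) = 2 + 1/(√3) = 2 + √3/3 ≈ 2.5774)
36*((4*4)*h) = 36*((4*4)*(2 + √3/3)) = 36*(16*(2 + √3/3)) = 36*(32 + 16*√3/3) = 1152 + 192*√3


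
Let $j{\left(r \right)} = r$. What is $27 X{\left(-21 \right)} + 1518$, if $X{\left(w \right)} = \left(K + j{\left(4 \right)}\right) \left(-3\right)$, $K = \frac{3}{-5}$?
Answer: $\frac{6213}{5} \approx 1242.6$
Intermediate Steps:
$K = - \frac{3}{5}$ ($K = 3 \left(- \frac{1}{5}\right) = - \frac{3}{5} \approx -0.6$)
$X{\left(w \right)} = - \frac{51}{5}$ ($X{\left(w \right)} = \left(- \frac{3}{5} + 4\right) \left(-3\right) = \frac{17}{5} \left(-3\right) = - \frac{51}{5}$)
$27 X{\left(-21 \right)} + 1518 = 27 \left(- \frac{51}{5}\right) + 1518 = - \frac{1377}{5} + 1518 = \frac{6213}{5}$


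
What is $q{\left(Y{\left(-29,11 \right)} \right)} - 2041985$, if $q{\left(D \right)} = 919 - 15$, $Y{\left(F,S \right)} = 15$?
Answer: $-2041081$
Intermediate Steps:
$q{\left(D \right)} = 904$ ($q{\left(D \right)} = 919 - 15 = 904$)
$q{\left(Y{\left(-29,11 \right)} \right)} - 2041985 = 904 - 2041985 = -2041081$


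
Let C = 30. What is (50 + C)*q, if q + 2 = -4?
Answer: -480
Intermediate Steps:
q = -6 (q = -2 - 4 = -6)
(50 + C)*q = (50 + 30)*(-6) = 80*(-6) = -480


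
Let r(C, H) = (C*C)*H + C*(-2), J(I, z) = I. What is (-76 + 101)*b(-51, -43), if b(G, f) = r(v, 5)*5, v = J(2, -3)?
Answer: 2000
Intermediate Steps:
v = 2
r(C, H) = -2*C + H*C**2 (r(C, H) = C**2*H - 2*C = H*C**2 - 2*C = -2*C + H*C**2)
b(G, f) = 80 (b(G, f) = (2*(-2 + 2*5))*5 = (2*(-2 + 10))*5 = (2*8)*5 = 16*5 = 80)
(-76 + 101)*b(-51, -43) = (-76 + 101)*80 = 25*80 = 2000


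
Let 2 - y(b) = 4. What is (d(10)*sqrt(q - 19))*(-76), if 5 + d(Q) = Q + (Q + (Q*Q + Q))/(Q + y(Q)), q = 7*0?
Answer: -1520*I*sqrt(19) ≈ -6625.5*I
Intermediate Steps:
q = 0
y(b) = -2 (y(b) = 2 - 1*4 = 2 - 4 = -2)
d(Q) = -5 + Q + (Q**2 + 2*Q)/(-2 + Q) (d(Q) = -5 + (Q + (Q + (Q*Q + Q))/(Q - 2)) = -5 + (Q + (Q + (Q**2 + Q))/(-2 + Q)) = -5 + (Q + (Q + (Q + Q**2))/(-2 + Q)) = -5 + (Q + (Q**2 + 2*Q)/(-2 + Q)) = -5 + Q + (Q**2 + 2*Q)/(-2 + Q))
(d(10)*sqrt(q - 19))*(-76) = (((10 - 5*10 + 2*10**2)/(-2 + 10))*sqrt(0 - 19))*(-76) = (((10 - 50 + 2*100)/8)*sqrt(-19))*(-76) = (((10 - 50 + 200)/8)*(I*sqrt(19)))*(-76) = (((1/8)*160)*(I*sqrt(19)))*(-76) = (20*(I*sqrt(19)))*(-76) = (20*I*sqrt(19))*(-76) = -1520*I*sqrt(19)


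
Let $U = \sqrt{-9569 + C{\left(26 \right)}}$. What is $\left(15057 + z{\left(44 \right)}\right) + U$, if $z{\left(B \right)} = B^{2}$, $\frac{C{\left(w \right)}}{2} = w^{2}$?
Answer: $16993 + 3 i \sqrt{913} \approx 16993.0 + 90.648 i$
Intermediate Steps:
$C{\left(w \right)} = 2 w^{2}$
$U = 3 i \sqrt{913}$ ($U = \sqrt{-9569 + 2 \cdot 26^{2}} = \sqrt{-9569 + 2 \cdot 676} = \sqrt{-9569 + 1352} = \sqrt{-8217} = 3 i \sqrt{913} \approx 90.648 i$)
$\left(15057 + z{\left(44 \right)}\right) + U = \left(15057 + 44^{2}\right) + 3 i \sqrt{913} = \left(15057 + 1936\right) + 3 i \sqrt{913} = 16993 + 3 i \sqrt{913}$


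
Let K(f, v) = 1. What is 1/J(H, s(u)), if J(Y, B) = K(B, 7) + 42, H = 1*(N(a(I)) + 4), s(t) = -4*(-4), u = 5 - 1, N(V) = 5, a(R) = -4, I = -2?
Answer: 1/43 ≈ 0.023256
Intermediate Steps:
u = 4
s(t) = 16
H = 9 (H = 1*(5 + 4) = 1*9 = 9)
J(Y, B) = 43 (J(Y, B) = 1 + 42 = 43)
1/J(H, s(u)) = 1/43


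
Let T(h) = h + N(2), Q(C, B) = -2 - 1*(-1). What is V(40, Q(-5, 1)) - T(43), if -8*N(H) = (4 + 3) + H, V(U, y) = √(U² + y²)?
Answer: -335/8 + √1601 ≈ -1.8625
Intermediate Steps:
Q(C, B) = -1 (Q(C, B) = -2 + 1 = -1)
N(H) = -7/8 - H/8 (N(H) = -((4 + 3) + H)/8 = -(7 + H)/8 = -7/8 - H/8)
T(h) = -9/8 + h (T(h) = h + (-7/8 - ⅛*2) = h + (-7/8 - ¼) = h - 9/8 = -9/8 + h)
V(40, Q(-5, 1)) - T(43) = √(40² + (-1)²) - (-9/8 + 43) = √(1600 + 1) - 1*335/8 = √1601 - 335/8 = -335/8 + √1601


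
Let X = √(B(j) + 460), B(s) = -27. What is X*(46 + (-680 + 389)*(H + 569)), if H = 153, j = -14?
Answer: -210056*√433 ≈ -4.3710e+6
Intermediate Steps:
X = √433 (X = √(-27 + 460) = √433 ≈ 20.809)
X*(46 + (-680 + 389)*(H + 569)) = √433*(46 + (-680 + 389)*(153 + 569)) = √433*(46 - 291*722) = √433*(46 - 210102) = √433*(-210056) = -210056*√433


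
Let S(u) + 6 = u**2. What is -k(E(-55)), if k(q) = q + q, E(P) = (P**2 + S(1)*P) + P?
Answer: -6490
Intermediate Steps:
S(u) = -6 + u**2
E(P) = P**2 - 4*P (E(P) = (P**2 + (-6 + 1**2)*P) + P = (P**2 + (-6 + 1)*P) + P = (P**2 - 5*P) + P = P**2 - 4*P)
k(q) = 2*q
-k(E(-55)) = -2*(-55*(-4 - 55)) = -2*(-55*(-59)) = -2*3245 = -1*6490 = -6490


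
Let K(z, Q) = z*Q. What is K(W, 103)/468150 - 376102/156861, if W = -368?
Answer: -30336301774/12239079525 ≈ -2.4786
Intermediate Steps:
K(z, Q) = Q*z
K(W, 103)/468150 - 376102/156861 = (103*(-368))/468150 - 376102/156861 = -37904*1/468150 - 376102*1/156861 = -18952/234075 - 376102/156861 = -30336301774/12239079525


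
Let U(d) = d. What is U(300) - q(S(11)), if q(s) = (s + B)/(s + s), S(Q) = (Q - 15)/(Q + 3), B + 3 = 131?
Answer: 1047/2 ≈ 523.50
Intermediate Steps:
B = 128 (B = -3 + 131 = 128)
S(Q) = (-15 + Q)/(3 + Q)
q(s) = (128 + s)/(2*s) (q(s) = (s + 128)/(s + s) = (128 + s)/((2*s)) = (128 + s)*(1/(2*s)) = (128 + s)/(2*s))
U(300) - q(S(11)) = 300 - (128 + (-15 + 11)/(3 + 11))/(2*((-15 + 11)/(3 + 11))) = 300 - (128 - 4/14)/(2*(-4/14)) = 300 - (128 + (1/14)*(-4))/(2*((1/14)*(-4))) = 300 - (128 - 2/7)/(2*(-2/7)) = 300 - (-7)*894/(2*2*7) = 300 - 1*(-447/2) = 300 + 447/2 = 1047/2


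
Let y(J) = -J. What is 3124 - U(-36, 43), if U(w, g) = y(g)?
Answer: 3167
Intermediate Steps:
U(w, g) = -g
3124 - U(-36, 43) = 3124 - (-1)*43 = 3124 - 1*(-43) = 3124 + 43 = 3167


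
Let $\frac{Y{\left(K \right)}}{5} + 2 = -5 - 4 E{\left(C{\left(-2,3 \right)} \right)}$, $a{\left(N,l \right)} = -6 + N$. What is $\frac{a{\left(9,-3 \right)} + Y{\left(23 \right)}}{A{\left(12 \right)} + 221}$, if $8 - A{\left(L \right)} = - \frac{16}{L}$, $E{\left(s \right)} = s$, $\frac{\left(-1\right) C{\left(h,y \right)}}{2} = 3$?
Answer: $\frac{264}{691} \approx 0.38205$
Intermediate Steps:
$C{\left(h,y \right)} = -6$ ($C{\left(h,y \right)} = \left(-2\right) 3 = -6$)
$Y{\left(K \right)} = 85$ ($Y{\left(K \right)} = -10 + 5 \left(-5 - -24\right) = -10 + 5 \left(-5 + 24\right) = -10 + 5 \cdot 19 = -10 + 95 = 85$)
$A{\left(L \right)} = 8 + \frac{16}{L}$ ($A{\left(L \right)} = 8 - - \frac{16}{L} = 8 + \frac{16}{L}$)
$\frac{a{\left(9,-3 \right)} + Y{\left(23 \right)}}{A{\left(12 \right)} + 221} = \frac{\left(-6 + 9\right) + 85}{\left(8 + \frac{16}{12}\right) + 221} = \frac{3 + 85}{\left(8 + 16 \cdot \frac{1}{12}\right) + 221} = \frac{88}{\left(8 + \frac{4}{3}\right) + 221} = \frac{88}{\frac{28}{3} + 221} = \frac{88}{\frac{691}{3}} = 88 \cdot \frac{3}{691} = \frac{264}{691}$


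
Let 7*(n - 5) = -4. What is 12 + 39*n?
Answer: 1293/7 ≈ 184.71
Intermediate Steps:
n = 31/7 (n = 5 + (⅐)*(-4) = 5 - 4/7 = 31/7 ≈ 4.4286)
12 + 39*n = 12 + 39*(31/7) = 12 + 1209/7 = 1293/7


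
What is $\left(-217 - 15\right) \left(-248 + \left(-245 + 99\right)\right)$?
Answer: $91408$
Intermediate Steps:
$\left(-217 - 15\right) \left(-248 + \left(-245 + 99\right)\right) = - 232 \left(-248 - 146\right) = \left(-232\right) \left(-394\right) = 91408$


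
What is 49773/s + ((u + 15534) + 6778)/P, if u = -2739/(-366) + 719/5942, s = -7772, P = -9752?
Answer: -29851204235603/3433989635416 ≈ -8.6929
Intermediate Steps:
u = 1378191/181231 (u = -2739*(-1/366) + 719*(1/5942) = 913/122 + 719/5942 = 1378191/181231 ≈ 7.6046)
49773/s + ((u + 15534) + 6778)/P = 49773/(-7772) + ((1378191/181231 + 15534) + 6778)/(-9752) = 49773*(-1/7772) + (2816620545/181231 + 6778)*(-1/9752) = -49773/7772 + (4045004263/181231)*(-1/9752) = -49773/7772 - 4045004263/1767364712 = -29851204235603/3433989635416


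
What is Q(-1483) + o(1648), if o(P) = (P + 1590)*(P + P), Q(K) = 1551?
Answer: 10673999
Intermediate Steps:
o(P) = 2*P*(1590 + P) (o(P) = (1590 + P)*(2*P) = 2*P*(1590 + P))
Q(-1483) + o(1648) = 1551 + 2*1648*(1590 + 1648) = 1551 + 2*1648*3238 = 1551 + 10672448 = 10673999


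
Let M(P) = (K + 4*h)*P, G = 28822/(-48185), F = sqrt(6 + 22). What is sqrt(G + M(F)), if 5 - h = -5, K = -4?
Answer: sqrt(-1388788070 + 167169184200*sqrt(7))/48185 ≈ 13.780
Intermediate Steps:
F = 2*sqrt(7) (F = sqrt(28) = 2*sqrt(7) ≈ 5.2915)
h = 10 (h = 5 - 1*(-5) = 5 + 5 = 10)
G = -28822/48185 (G = 28822*(-1/48185) = -28822/48185 ≈ -0.59815)
M(P) = 36*P (M(P) = (-4 + 4*10)*P = (-4 + 40)*P = 36*P)
sqrt(G + M(F)) = sqrt(-28822/48185 + 36*(2*sqrt(7))) = sqrt(-28822/48185 + 72*sqrt(7))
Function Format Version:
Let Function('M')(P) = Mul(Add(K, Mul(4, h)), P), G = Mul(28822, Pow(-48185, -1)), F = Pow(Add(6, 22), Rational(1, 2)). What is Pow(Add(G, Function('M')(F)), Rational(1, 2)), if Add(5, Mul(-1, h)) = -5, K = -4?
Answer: Mul(Rational(1, 48185), Pow(Add(-1388788070, Mul(167169184200, Pow(7, Rational(1, 2)))), Rational(1, 2))) ≈ 13.780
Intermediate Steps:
F = Mul(2, Pow(7, Rational(1, 2))) (F = Pow(28, Rational(1, 2)) = Mul(2, Pow(7, Rational(1, 2))) ≈ 5.2915)
h = 10 (h = Add(5, Mul(-1, -5)) = Add(5, 5) = 10)
G = Rational(-28822, 48185) (G = Mul(28822, Rational(-1, 48185)) = Rational(-28822, 48185) ≈ -0.59815)
Function('M')(P) = Mul(36, P) (Function('M')(P) = Mul(Add(-4, Mul(4, 10)), P) = Mul(Add(-4, 40), P) = Mul(36, P))
Pow(Add(G, Function('M')(F)), Rational(1, 2)) = Pow(Add(Rational(-28822, 48185), Mul(36, Mul(2, Pow(7, Rational(1, 2))))), Rational(1, 2)) = Pow(Add(Rational(-28822, 48185), Mul(72, Pow(7, Rational(1, 2)))), Rational(1, 2))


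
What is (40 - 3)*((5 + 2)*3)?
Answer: 777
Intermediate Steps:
(40 - 3)*((5 + 2)*3) = 37*(7*3) = 37*21 = 777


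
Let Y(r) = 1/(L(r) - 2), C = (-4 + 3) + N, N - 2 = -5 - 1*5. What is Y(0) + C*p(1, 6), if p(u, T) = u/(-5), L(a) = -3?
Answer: 8/5 ≈ 1.6000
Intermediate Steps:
N = -8 (N = 2 + (-5 - 1*5) = 2 + (-5 - 5) = 2 - 10 = -8)
p(u, T) = -u/5 (p(u, T) = u*(-⅕) = -u/5)
C = -9 (C = (-4 + 3) - 8 = -1 - 8 = -9)
Y(r) = -⅕ (Y(r) = 1/(-3 - 2) = 1/(-5) = -⅕)
Y(0) + C*p(1, 6) = -⅕ - (-9)/5 = -⅕ - 9*(-⅕) = -⅕ + 9/5 = 8/5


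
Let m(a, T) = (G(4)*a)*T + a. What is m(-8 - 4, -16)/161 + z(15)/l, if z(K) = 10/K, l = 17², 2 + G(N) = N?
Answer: 322846/139587 ≈ 2.3129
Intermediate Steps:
G(N) = -2 + N
l = 289
m(a, T) = a + 2*T*a (m(a, T) = ((-2 + 4)*a)*T + a = (2*a)*T + a = 2*T*a + a = a + 2*T*a)
m(-8 - 4, -16)/161 + z(15)/l = ((-8 - 4)*(1 + 2*(-16)))/161 + (10/15)/289 = -12*(1 - 32)*(1/161) + (10*(1/15))*(1/289) = -12*(-31)*(1/161) + (⅔)*(1/289) = 372*(1/161) + 2/867 = 372/161 + 2/867 = 322846/139587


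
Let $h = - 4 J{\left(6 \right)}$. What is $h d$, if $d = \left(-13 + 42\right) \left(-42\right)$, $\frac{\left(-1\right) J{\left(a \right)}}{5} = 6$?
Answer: $-146160$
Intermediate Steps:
$J{\left(a \right)} = -30$ ($J{\left(a \right)} = \left(-5\right) 6 = -30$)
$h = 120$ ($h = \left(-4\right) \left(-30\right) = 120$)
$d = -1218$ ($d = 29 \left(-42\right) = -1218$)
$h d = 120 \left(-1218\right) = -146160$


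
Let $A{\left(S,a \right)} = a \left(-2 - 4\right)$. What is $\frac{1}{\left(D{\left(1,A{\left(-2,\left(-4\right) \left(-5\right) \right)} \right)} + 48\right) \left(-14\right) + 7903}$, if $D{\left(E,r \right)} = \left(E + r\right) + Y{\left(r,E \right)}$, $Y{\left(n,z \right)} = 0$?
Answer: $\frac{1}{8897} \approx 0.0001124$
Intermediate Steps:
$A{\left(S,a \right)} = - 6 a$ ($A{\left(S,a \right)} = a \left(-6\right) = - 6 a$)
$D{\left(E,r \right)} = E + r$ ($D{\left(E,r \right)} = \left(E + r\right) + 0 = E + r$)
$\frac{1}{\left(D{\left(1,A{\left(-2,\left(-4\right) \left(-5\right) \right)} \right)} + 48\right) \left(-14\right) + 7903} = \frac{1}{\left(\left(1 - 6 \left(\left(-4\right) \left(-5\right)\right)\right) + 48\right) \left(-14\right) + 7903} = \frac{1}{\left(\left(1 - 120\right) + 48\right) \left(-14\right) + 7903} = \frac{1}{\left(-119 + 48\right) \left(-14\right) + 7903} = \frac{1}{\left(-71\right) \left(-14\right) + 7903} = \frac{1}{994 + 7903} = \frac{1}{8897}$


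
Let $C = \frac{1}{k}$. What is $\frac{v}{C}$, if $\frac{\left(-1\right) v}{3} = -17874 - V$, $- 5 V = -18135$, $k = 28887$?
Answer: $1863298161$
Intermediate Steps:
$V = 3627$ ($V = \left(- \frac{1}{5}\right) \left(-18135\right) = 3627$)
$v = 64503$ ($v = - 3 \left(-17874 - 3627\right) = \left(-3\right) \left(-21501\right) = 64503$)
$C = \frac{1}{28887} \approx 3.4618 \cdot 10^{-5}$
$\frac{v}{C} = 64503 \frac{1}{\frac{1}{28887}} = 64503 \cdot 28887 = 1863298161$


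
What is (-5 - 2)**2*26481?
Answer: 1297569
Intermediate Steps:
(-5 - 2)**2*26481 = (-7)**2*26481 = 49*26481 = 1297569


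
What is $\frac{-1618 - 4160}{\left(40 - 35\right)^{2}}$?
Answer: $- \frac{5778}{25} \approx -231.12$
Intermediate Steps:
$\frac{-1618 - 4160}{\left(40 - 35\right)^{2}} = - \frac{5778}{5^{2}} = - \frac{5778}{25}$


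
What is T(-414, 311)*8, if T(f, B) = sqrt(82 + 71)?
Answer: 24*sqrt(17) ≈ 98.955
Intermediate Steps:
T(f, B) = 3*sqrt(17) (T(f, B) = sqrt(153) = 3*sqrt(17))
T(-414, 311)*8 = (3*sqrt(17))*8 = 24*sqrt(17)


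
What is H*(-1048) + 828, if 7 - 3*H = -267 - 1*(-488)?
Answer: 226756/3 ≈ 75585.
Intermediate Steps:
H = -214/3 (H = 7/3 - (-267 - 1*(-488))/3 = 7/3 - (-267 + 488)/3 = 7/3 - ⅓*221 = 7/3 - 221/3 = -214/3 ≈ -71.333)
H*(-1048) + 828 = -214/3*(-1048) + 828 = 224272/3 + 828 = 226756/3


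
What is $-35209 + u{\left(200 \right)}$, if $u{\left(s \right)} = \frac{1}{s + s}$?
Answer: $- \frac{14083599}{400} \approx -35209.0$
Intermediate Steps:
$u{\left(s \right)} = \frac{1}{2 s}$
$-35209 + u{\left(200 \right)} = -35209 + \frac{1}{2 \cdot 200} = -35209 + \frac{1}{2} \cdot \frac{1}{200} = -35209 + \frac{1}{400} = - \frac{14083599}{400}$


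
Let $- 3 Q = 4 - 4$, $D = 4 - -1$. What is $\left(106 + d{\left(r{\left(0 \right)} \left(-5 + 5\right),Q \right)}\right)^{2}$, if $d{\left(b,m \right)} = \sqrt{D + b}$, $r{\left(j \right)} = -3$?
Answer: $\left(106 + \sqrt{5}\right)^{2} \approx 11715.0$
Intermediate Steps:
$D = 5$ ($D = 4 + 1 = 5$)
$Q = 0$ ($Q = - \frac{4 - 4}{3} = \left(- \frac{1}{3}\right) 0 = 0$)
$d{\left(b,m \right)} = \sqrt{5 + b}$
$\left(106 + d{\left(r{\left(0 \right)} \left(-5 + 5\right),Q \right)}\right)^{2} = \left(106 + \sqrt{5 - 3 \left(-5 + 5\right)}\right)^{2} = \left(106 + \sqrt{5 - 0}\right)^{2} = \left(106 + \sqrt{5 + 0}\right)^{2} = \left(106 + \sqrt{5}\right)^{2}$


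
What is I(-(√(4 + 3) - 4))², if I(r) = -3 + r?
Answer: (1 - √7)² ≈ 2.7085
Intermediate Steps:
I(-(√(4 + 3) - 4))² = (-3 - (√(4 + 3) - 4))² = (-3 - (√7 - 4))² = (-3 - (-4 + √7))² = (-3 + (4 - √7))² = (1 - √7)²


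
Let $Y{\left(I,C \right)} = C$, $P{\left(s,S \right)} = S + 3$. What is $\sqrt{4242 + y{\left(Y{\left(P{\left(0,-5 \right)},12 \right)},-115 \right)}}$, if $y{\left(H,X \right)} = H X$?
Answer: $3 \sqrt{318} \approx 53.498$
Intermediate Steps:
$P{\left(s,S \right)} = 3 + S$
$\sqrt{4242 + y{\left(Y{\left(P{\left(0,-5 \right)},12 \right)},-115 \right)}} = \sqrt{4242 + 12 \left(-115\right)} = \sqrt{4242 - 1380} = \sqrt{2862} = 3 \sqrt{318}$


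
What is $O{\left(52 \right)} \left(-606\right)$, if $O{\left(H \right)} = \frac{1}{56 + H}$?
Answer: $- \frac{101}{18} \approx -5.6111$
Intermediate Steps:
$O{\left(52 \right)} \left(-606\right) = \frac{1}{56 + 52} \left(-606\right) = \frac{1}{108} \left(-606\right) = - \frac{101}{18}$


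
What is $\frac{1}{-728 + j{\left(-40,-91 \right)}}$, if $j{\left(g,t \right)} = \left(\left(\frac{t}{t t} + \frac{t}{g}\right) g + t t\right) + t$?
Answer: $\frac{91}{670801} \approx 0.00013566$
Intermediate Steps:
$j{\left(g,t \right)} = t + t^{2} + g \left(\frac{1}{t} + \frac{t}{g}\right)$ ($j{\left(g,t \right)} = \left(\left(\frac{t}{t^{2}} + \frac{t}{g}\right) g + t^{2}\right) + t = \left(\left(\frac{1}{t} + \frac{t}{g}\right) g + t^{2}\right) + t = \left(g \left(\frac{1}{t} + \frac{t}{g}\right) + t^{2}\right) + t = \left(t^{2} + g \left(\frac{1}{t} + \frac{t}{g}\right)\right) + t = t + t^{2} + g \left(\frac{1}{t} + \frac{t}{g}\right)$)
$\frac{1}{-728 + j{\left(-40,-91 \right)}} = \frac{1}{-728 + \frac{-40 + \left(-91\right)^{2} \left(2 - 91\right)}{-91}} = \frac{1}{-728 - \frac{-40 + 8281 \left(-89\right)}{91}} = \frac{1}{-728 - \frac{-40 - 737009}{91}} = \frac{1}{-728 - - \frac{737049}{91}} = \frac{1}{-728 + \frac{737049}{91}} = \frac{1}{\frac{670801}{91}} = \frac{91}{670801}$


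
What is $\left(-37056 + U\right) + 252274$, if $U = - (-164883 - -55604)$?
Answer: $324497$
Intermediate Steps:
$U = 109279$ ($U = - (-164883 + 55604) = \left(-1\right) \left(-109279\right) = 109279$)
$\left(-37056 + U\right) + 252274 = \left(-37056 + 109279\right) + 252274 = 72223 + 252274 = 324497$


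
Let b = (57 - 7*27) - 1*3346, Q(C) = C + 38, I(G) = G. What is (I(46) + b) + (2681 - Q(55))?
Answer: -844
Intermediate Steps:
Q(C) = 38 + C
b = -3478 (b = (57 - 189) - 3346 = -132 - 3346 = -3478)
(I(46) + b) + (2681 - Q(55)) = (46 - 3478) + (2681 - (38 + 55)) = -3432 + (2681 - 1*93) = -3432 + (2681 - 93) = -3432 + 2588 = -844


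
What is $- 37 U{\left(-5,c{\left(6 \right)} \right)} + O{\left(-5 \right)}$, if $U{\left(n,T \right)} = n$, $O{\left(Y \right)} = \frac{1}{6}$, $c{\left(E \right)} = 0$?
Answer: $\frac{1111}{6} \approx 185.17$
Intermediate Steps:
$O{\left(Y \right)} = \frac{1}{6}$
$- 37 U{\left(-5,c{\left(6 \right)} \right)} + O{\left(-5 \right)} = \left(-37\right) \left(-5\right) + \frac{1}{6} = 185 + \frac{1}{6} = \frac{1111}{6}$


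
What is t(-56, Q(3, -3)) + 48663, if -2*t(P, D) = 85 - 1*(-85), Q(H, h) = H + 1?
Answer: 48578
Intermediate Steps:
Q(H, h) = 1 + H
t(P, D) = -85 (t(P, D) = -(85 - 1*(-85))/2 = -(85 + 85)/2 = -½*170 = -85)
t(-56, Q(3, -3)) + 48663 = -85 + 48663 = 48578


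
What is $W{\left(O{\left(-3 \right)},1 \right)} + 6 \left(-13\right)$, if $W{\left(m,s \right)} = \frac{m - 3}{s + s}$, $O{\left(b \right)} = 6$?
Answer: $- \frac{153}{2} \approx -76.5$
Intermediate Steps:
$W{\left(m,s \right)} = \frac{-3 + m}{2 s}$
$W{\left(O{\left(-3 \right)},1 \right)} + 6 \left(-13\right) = \frac{-3 + 6}{2 \cdot 1} + 6 \left(-13\right) = \frac{1}{2} \cdot 1 \cdot 3 - 78 = \frac{3}{2} - 78 = - \frac{153}{2}$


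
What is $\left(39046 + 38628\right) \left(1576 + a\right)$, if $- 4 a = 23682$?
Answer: $-337454693$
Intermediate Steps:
$a = - \frac{11841}{2}$ ($a = \left(- \frac{1}{4}\right) 23682 = - \frac{11841}{2} \approx -5920.5$)
$\left(39046 + 38628\right) \left(1576 + a\right) = \left(39046 + 38628\right) \left(1576 - \frac{11841}{2}\right) = 77674 \left(- \frac{8689}{2}\right) = -337454693$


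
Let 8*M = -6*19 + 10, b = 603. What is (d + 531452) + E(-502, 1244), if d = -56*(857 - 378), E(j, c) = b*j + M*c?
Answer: 185750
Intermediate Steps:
M = -13 (M = (-6*19 + 10)/8 = (-114 + 10)/8 = (⅛)*(-104) = -13)
E(j, c) = -13*c + 603*j (E(j, c) = 603*j - 13*c = -13*c + 603*j)
d = -26824 (d = -56*479 = -26824)
(d + 531452) + E(-502, 1244) = (-26824 + 531452) + (-13*1244 + 603*(-502)) = 504628 + (-16172 - 302706) = 504628 - 318878 = 185750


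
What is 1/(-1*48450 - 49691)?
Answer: -1/98141 ≈ -1.0189e-5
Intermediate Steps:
1/(-1*48450 - 49691) = 1/(-48450 - 49691) = 1/(-98141) = -1/98141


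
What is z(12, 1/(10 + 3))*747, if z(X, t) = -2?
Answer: -1494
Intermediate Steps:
z(12, 1/(10 + 3))*747 = -2*747 = -1494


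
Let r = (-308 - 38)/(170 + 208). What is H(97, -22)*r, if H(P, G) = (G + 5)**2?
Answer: -49997/189 ≈ -264.53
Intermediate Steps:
H(P, G) = (5 + G)**2
r = -173/189 (r = -346/378 = -346*1/378 = -173/189 ≈ -0.91534)
H(97, -22)*r = (5 - 22)**2*(-173/189) = (-17)**2*(-173/189) = 289*(-173/189) = -49997/189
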